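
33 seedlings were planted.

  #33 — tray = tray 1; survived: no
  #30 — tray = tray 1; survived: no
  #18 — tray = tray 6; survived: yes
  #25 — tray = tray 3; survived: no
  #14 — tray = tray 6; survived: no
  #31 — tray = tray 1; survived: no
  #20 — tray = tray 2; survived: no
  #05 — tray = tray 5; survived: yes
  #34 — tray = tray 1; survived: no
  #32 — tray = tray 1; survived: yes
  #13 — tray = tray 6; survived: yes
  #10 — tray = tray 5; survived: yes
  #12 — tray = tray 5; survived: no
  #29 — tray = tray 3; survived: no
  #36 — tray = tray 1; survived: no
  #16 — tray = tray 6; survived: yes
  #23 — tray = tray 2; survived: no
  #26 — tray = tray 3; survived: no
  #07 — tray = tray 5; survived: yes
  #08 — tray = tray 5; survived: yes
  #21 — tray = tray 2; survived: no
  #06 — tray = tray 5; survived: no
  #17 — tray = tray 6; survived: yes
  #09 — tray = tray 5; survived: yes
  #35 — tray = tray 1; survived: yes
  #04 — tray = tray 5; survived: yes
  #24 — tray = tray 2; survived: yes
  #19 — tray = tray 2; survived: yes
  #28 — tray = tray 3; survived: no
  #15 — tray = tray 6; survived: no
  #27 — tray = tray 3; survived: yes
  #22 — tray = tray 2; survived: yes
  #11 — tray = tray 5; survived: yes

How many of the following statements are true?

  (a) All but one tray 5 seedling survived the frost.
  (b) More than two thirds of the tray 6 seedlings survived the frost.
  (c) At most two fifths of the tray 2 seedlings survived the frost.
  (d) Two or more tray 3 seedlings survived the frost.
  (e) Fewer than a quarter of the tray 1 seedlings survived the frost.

0

(a) tray 5: |A| = 9, |A ∩ B| = 7; needs |A ∖ B| = 1 — false.
(b) tray 6: |A| = 6, |A ∩ B| = 4; needs |A ∩ B| / |A| > 2/3 — false.
(c) tray 2: |A| = 6, |A ∩ B| = 3; needs |A ∩ B| / |A| ≤ 2/5 — false.
(d) tray 3: |A| = 5, |A ∩ B| = 1; needs |A ∩ B| ≥ 2 — false.
(e) tray 1: |A| = 7, |A ∩ B| = 2; needs |A ∩ B| / |A| < 1/4 — false.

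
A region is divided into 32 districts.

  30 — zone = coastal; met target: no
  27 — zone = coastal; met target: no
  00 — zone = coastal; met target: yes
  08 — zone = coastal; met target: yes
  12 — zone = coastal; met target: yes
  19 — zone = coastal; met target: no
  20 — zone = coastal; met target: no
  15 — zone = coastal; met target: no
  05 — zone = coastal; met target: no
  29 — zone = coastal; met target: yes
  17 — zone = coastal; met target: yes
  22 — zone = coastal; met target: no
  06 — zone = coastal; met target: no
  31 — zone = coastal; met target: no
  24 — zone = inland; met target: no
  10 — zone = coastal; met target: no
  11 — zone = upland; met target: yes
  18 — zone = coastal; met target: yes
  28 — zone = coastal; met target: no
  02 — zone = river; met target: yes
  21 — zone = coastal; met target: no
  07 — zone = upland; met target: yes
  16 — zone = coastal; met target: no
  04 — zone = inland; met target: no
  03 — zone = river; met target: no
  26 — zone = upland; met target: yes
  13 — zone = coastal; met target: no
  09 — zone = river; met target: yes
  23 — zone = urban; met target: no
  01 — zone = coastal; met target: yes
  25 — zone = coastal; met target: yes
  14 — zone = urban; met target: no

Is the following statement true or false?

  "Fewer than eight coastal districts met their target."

'Fewer than eight coastal districts met their target' holds iff |A ∩ B| < 8.
|A| = 22, |A ∩ B| = 8, |A ∖ B| = 14.
|A ∩ B| = 8, so the statement is false.

False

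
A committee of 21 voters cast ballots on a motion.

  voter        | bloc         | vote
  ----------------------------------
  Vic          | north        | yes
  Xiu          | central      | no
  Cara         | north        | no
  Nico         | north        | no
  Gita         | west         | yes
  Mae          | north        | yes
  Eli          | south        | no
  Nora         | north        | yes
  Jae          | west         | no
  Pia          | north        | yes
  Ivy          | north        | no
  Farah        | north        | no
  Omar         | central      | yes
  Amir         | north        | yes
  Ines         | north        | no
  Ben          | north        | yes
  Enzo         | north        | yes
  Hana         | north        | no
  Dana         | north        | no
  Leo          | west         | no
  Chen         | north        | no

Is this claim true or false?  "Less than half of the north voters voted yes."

'Less than half of the north voters voted yes' holds iff |A ∩ B| < |A ∖ B|.
|A| = 15, |A ∩ B| = 7, |A ∖ B| = 8.
7 < 8, so the statement is true.

True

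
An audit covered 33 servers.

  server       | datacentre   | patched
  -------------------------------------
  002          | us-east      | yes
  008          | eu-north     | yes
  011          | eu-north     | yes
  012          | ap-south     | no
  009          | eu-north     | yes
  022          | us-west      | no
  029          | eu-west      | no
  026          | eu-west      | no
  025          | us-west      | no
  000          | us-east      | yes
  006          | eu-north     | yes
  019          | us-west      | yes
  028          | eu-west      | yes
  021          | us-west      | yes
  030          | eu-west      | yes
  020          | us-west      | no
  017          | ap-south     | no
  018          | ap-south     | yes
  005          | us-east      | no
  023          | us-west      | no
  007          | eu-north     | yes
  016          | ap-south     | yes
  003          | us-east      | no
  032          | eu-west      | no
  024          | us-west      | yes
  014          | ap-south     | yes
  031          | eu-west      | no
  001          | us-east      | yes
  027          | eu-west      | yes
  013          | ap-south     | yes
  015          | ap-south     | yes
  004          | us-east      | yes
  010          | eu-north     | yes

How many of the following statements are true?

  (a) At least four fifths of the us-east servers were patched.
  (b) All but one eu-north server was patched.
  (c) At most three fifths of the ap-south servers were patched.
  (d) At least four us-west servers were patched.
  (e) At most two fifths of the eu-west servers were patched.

0

(a) us-east: |A| = 6, |A ∩ B| = 4; needs |A ∩ B| / |A| ≥ 4/5 — false.
(b) eu-north: |A| = 6, |A ∩ B| = 6; needs |A ∖ B| = 1 — false.
(c) ap-south: |A| = 7, |A ∩ B| = 5; needs |A ∩ B| / |A| ≤ 3/5 — false.
(d) us-west: |A| = 7, |A ∩ B| = 3; needs |A ∩ B| ≥ 4 — false.
(e) eu-west: |A| = 7, |A ∩ B| = 3; needs |A ∩ B| / |A| ≤ 2/5 — false.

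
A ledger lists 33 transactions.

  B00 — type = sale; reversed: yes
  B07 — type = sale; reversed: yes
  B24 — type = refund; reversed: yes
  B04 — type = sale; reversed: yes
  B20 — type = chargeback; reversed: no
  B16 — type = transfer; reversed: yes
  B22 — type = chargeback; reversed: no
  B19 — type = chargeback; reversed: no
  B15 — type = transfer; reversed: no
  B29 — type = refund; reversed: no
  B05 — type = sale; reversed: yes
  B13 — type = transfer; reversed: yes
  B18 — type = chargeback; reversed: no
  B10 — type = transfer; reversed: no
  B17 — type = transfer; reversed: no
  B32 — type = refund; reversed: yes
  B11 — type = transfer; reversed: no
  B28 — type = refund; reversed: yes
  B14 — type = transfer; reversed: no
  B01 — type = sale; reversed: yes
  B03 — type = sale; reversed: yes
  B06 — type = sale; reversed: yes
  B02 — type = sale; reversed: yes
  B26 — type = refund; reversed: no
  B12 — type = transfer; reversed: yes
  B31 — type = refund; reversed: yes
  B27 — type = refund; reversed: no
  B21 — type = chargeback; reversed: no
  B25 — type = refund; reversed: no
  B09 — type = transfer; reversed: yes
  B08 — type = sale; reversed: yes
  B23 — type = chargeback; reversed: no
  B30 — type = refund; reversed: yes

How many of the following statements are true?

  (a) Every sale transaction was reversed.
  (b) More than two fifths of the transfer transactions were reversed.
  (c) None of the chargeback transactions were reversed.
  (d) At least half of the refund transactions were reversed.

(a) sale: |A| = 9, |A ∩ B| = 9; needs A ⊆ B, i.e. every element of A is in B (|A ∖ B| = 0) — true.
(b) transfer: |A| = 9, |A ∩ B| = 4; needs |A ∩ B| / |A| > 2/5 — true.
(c) chargeback: |A| = 6, |A ∩ B| = 0; needs A ∩ B = ∅ (|A ∩ B| = 0) — true.
(d) refund: |A| = 9, |A ∩ B| = 5; needs |A ∩ B| ≥ |A ∖ B| — true.

4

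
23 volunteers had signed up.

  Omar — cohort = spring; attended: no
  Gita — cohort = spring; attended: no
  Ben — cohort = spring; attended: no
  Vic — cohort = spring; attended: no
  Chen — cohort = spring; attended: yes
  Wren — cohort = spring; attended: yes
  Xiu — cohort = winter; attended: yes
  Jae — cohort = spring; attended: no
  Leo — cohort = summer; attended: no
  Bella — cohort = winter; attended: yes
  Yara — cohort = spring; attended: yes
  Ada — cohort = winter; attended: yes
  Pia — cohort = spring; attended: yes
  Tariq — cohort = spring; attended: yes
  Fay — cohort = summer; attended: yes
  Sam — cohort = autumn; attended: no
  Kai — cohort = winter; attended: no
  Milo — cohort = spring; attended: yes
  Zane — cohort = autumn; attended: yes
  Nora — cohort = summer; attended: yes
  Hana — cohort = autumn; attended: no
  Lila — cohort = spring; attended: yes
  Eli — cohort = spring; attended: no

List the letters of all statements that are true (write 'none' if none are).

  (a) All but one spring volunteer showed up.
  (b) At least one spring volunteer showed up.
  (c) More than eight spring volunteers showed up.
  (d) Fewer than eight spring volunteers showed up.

(b), (d)

|A| = 13, |A ∩ B| = 7, |A ∖ B| = 6.
(a) |A ∖ B| = 1: fails.
(b) A ∩ B ≠ ∅ (|A ∩ B| ≥ 1): holds.
(c) |A ∩ B| > 8: fails.
(d) |A ∩ B| < 8: holds.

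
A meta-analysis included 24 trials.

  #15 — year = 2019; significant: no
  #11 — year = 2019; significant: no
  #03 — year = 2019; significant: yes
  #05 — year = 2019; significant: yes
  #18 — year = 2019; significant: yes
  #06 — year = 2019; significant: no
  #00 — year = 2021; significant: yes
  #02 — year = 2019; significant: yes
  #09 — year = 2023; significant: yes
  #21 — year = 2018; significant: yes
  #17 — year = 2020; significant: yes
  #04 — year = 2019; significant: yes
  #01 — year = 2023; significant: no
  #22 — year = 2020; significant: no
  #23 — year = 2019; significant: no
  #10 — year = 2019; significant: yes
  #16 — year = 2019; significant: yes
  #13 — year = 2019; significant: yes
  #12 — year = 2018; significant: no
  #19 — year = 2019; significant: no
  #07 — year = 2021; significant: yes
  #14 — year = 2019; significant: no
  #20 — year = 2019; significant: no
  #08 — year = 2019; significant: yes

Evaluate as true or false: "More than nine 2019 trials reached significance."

False

The determiner here denotes the relation: |A ∩ B| > 9.
|A| = 16, |A ∩ B| = 9, |A ∖ B| = 7.
|A ∩ B| = 9, so the statement is false.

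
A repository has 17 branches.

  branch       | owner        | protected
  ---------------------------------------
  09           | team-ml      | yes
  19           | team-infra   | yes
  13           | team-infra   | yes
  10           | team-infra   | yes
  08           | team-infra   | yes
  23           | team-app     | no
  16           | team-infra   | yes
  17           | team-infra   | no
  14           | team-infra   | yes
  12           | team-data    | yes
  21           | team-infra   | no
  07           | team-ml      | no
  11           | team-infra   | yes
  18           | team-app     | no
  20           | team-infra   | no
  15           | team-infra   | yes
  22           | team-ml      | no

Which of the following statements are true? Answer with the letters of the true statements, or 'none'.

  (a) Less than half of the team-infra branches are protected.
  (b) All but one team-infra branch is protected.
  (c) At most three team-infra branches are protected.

|A| = 11, |A ∩ B| = 8, |A ∖ B| = 3.
(a) |A ∩ B| < |A ∖ B|: fails.
(b) |A ∖ B| = 1: fails.
(c) |A ∩ B| ≤ 3: fails.

none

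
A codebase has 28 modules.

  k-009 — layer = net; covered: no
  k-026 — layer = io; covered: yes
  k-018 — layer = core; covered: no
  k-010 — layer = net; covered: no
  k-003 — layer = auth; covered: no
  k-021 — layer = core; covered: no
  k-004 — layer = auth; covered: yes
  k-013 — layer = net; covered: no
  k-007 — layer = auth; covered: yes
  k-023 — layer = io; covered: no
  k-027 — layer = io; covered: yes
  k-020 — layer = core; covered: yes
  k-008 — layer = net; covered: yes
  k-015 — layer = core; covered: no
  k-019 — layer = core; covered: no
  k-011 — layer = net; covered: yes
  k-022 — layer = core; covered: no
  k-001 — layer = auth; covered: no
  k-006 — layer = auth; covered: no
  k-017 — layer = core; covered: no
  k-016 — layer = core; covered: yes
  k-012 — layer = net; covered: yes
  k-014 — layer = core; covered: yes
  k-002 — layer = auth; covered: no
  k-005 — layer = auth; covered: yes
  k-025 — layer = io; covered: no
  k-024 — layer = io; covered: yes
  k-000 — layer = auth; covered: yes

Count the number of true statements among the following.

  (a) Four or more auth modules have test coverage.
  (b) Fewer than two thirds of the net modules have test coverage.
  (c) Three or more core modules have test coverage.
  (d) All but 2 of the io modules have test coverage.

4

(a) auth: |A| = 8, |A ∩ B| = 4; needs |A ∩ B| ≥ 4 — true.
(b) net: |A| = 6, |A ∩ B| = 3; needs |A ∩ B| / |A| < 2/3 — true.
(c) core: |A| = 9, |A ∩ B| = 3; needs |A ∩ B| ≥ 3 — true.
(d) io: |A| = 5, |A ∩ B| = 3; needs |A ∖ B| = 2 — true.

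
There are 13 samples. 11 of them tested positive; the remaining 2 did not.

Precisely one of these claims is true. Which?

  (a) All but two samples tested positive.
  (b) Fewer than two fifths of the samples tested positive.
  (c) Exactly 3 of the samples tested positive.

(a)

|A| = 13, |A ∩ B| = 11, |A ∖ B| = 2.
(a) requires |A ∖ B| = 2: true.
(b) requires |A ∩ B| / |A| < 2/5: false.
(c) requires |A ∩ B| = 3: false.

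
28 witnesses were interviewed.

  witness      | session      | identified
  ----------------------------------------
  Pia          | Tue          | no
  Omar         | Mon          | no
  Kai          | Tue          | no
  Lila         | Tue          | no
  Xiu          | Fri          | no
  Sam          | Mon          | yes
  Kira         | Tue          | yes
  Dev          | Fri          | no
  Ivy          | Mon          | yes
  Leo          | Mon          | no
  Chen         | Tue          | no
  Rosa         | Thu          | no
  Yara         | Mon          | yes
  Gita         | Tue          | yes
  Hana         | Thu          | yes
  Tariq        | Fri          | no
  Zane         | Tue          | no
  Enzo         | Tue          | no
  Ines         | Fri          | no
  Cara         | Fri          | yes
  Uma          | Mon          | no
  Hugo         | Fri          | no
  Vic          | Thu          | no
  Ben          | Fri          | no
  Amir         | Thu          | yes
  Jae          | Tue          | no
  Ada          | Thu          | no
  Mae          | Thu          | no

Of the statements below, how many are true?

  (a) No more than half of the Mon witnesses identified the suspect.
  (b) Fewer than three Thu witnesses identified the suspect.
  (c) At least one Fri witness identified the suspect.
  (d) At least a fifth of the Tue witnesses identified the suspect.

4

(a) Mon: |A| = 6, |A ∩ B| = 3; needs |A ∩ B| ≤ |A ∖ B| — true.
(b) Thu: |A| = 6, |A ∩ B| = 2; needs |A ∩ B| < 3 — true.
(c) Fri: |A| = 7, |A ∩ B| = 1; needs A ∩ B ≠ ∅ (|A ∩ B| ≥ 1) — true.
(d) Tue: |A| = 9, |A ∩ B| = 2; needs |A ∩ B| / |A| ≥ 1/5 — true.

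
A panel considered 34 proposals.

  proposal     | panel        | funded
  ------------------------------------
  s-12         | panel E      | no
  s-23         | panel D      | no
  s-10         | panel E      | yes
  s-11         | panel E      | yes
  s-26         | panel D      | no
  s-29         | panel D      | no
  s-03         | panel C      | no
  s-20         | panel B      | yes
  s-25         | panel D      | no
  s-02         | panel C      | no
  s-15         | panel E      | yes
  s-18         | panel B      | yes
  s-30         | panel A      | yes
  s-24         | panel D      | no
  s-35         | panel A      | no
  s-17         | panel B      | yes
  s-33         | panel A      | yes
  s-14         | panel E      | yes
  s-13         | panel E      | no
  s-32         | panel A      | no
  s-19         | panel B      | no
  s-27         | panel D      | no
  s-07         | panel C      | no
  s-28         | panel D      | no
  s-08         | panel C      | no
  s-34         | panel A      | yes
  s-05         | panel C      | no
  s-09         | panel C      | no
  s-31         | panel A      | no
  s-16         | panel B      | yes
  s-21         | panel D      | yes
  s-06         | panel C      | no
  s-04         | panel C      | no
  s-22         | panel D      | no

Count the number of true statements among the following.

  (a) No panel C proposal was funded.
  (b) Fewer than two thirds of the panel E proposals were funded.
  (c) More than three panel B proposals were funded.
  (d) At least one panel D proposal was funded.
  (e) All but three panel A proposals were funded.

(a) panel C: |A| = 8, |A ∩ B| = 0; needs A ∩ B = ∅ (|A ∩ B| = 0) — true.
(b) panel E: |A| = 6, |A ∩ B| = 4; needs |A ∩ B| / |A| < 2/3 — false.
(c) panel B: |A| = 5, |A ∩ B| = 4; needs |A ∩ B| > 3 — true.
(d) panel D: |A| = 9, |A ∩ B| = 1; needs A ∩ B ≠ ∅ (|A ∩ B| ≥ 1) — true.
(e) panel A: |A| = 6, |A ∩ B| = 3; needs |A ∖ B| = 3 — true.

4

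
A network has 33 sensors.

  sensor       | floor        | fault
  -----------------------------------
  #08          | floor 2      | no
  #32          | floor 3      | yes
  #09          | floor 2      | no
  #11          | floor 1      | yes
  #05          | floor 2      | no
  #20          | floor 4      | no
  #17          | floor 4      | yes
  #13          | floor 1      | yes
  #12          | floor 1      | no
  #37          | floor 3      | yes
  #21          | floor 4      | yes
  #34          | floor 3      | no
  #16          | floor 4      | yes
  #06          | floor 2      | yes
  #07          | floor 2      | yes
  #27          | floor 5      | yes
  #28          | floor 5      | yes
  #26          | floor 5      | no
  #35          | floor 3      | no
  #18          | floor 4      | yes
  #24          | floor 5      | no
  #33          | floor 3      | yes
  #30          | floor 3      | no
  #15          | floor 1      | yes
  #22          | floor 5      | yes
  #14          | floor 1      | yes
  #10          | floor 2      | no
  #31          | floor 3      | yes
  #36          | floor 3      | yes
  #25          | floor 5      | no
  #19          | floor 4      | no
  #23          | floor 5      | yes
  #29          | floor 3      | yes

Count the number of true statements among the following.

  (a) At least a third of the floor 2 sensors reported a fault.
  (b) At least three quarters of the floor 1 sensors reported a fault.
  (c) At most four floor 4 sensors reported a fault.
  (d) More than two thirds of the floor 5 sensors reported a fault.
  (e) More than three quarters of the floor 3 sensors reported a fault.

3

(a) floor 2: |A| = 6, |A ∩ B| = 2; needs |A ∩ B| / |A| ≥ 1/3 — true.
(b) floor 1: |A| = 5, |A ∩ B| = 4; needs |A ∩ B| / |A| ≥ 3/4 — true.
(c) floor 4: |A| = 6, |A ∩ B| = 4; needs |A ∩ B| ≤ 4 — true.
(d) floor 5: |A| = 7, |A ∩ B| = 4; needs |A ∩ B| / |A| > 2/3 — false.
(e) floor 3: |A| = 9, |A ∩ B| = 6; needs |A ∩ B| / |A| > 3/4 — false.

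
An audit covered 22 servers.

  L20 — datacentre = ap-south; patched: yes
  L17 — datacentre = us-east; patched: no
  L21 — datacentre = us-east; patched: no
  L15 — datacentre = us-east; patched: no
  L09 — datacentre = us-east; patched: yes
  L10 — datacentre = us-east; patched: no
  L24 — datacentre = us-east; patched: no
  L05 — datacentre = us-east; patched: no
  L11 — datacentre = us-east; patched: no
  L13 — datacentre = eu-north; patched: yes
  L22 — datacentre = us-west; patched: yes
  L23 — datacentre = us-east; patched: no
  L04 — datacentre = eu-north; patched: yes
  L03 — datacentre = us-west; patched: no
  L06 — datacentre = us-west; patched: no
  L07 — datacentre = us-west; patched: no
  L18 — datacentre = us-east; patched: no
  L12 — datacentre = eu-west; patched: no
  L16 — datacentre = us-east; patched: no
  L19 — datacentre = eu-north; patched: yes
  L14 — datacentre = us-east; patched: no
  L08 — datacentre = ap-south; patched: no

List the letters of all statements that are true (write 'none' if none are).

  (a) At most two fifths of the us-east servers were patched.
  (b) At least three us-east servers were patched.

(a)

|A| = 12, |A ∩ B| = 1, |A ∖ B| = 11.
(a) |A ∩ B| / |A| ≤ 2/5: holds.
(b) |A ∩ B| ≥ 3: fails.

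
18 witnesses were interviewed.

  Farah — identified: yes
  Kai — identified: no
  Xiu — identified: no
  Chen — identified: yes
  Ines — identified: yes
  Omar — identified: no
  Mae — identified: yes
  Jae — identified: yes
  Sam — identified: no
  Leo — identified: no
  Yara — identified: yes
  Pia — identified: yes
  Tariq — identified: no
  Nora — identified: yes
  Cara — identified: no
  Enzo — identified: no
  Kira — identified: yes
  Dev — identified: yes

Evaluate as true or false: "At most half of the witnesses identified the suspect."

'At most half of the witnesses identified the suspect' holds iff |A ∩ B| ≤ |A ∖ B|.
|A| = 18, |A ∩ B| = 10, |A ∖ B| = 8.
10 > 8, so the statement is false.

False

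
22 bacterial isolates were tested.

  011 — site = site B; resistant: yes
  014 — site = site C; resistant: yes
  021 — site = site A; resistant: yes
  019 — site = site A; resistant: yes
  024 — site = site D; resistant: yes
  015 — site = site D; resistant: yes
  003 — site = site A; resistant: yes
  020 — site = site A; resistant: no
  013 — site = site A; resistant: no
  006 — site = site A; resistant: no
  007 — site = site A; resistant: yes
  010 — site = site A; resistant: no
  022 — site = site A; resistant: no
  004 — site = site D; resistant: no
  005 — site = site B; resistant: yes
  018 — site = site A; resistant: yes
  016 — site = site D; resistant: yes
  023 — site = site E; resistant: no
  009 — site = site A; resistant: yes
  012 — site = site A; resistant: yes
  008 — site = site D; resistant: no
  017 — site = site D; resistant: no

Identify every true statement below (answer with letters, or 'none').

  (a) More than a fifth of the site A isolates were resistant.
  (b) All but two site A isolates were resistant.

(a)

|A| = 12, |A ∩ B| = 7, |A ∖ B| = 5.
(a) |A ∩ B| / |A| > 1/5: holds.
(b) |A ∖ B| = 2: fails.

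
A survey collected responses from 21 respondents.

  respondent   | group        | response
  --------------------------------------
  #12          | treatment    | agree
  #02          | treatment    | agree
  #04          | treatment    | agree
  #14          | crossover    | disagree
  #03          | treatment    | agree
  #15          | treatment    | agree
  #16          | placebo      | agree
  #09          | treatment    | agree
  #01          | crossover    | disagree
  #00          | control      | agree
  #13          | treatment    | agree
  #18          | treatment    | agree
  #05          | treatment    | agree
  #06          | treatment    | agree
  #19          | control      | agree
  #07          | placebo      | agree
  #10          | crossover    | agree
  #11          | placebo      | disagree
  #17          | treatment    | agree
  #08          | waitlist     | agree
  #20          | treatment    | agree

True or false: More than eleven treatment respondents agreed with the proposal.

True

The determiner here denotes the relation: |A ∩ B| > 11.
A (the restrictor) = {#12, #02, #04, #03, #15, #09, #13, #18, #05, #06, #17, #20}, |A| = 12.
A ∩ B = {#12, #02, #04, #03, #15, #09, #13, #18, #05, #06, #17, #20}, so |A ∩ B| = 12.
|A ∩ B| = 12, so the statement is true.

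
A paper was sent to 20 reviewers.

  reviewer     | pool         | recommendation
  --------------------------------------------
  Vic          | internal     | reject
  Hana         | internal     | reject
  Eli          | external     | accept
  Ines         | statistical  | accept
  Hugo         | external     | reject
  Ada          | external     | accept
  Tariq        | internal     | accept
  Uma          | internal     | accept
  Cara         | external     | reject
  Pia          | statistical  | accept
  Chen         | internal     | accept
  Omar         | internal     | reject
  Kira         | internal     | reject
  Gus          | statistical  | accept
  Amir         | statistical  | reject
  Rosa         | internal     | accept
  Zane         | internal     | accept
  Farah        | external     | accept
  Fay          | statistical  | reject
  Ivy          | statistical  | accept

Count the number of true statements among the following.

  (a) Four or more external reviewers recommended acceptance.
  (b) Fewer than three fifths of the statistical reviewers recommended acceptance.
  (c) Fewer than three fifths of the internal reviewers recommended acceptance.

(a) external: |A| = 5, |A ∩ B| = 3; needs |A ∩ B| ≥ 4 — false.
(b) statistical: |A| = 6, |A ∩ B| = 4; needs |A ∩ B| / |A| < 3/5 — false.
(c) internal: |A| = 9, |A ∩ B| = 5; needs |A ∩ B| / |A| < 3/5 — true.

1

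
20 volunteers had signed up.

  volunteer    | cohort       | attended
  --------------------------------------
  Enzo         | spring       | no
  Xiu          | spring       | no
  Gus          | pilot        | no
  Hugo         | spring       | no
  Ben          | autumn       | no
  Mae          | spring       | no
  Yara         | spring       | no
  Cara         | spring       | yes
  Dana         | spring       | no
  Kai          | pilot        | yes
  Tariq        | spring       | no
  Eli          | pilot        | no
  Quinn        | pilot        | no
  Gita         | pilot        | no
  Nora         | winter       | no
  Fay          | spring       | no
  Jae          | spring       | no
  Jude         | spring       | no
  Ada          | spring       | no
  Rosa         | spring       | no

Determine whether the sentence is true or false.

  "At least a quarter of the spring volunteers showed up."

False

'At least a quarter of the spring volunteers showed up' holds iff |A ∩ B| / |A| ≥ 1/4.
A (the restrictor) = {Enzo, Xiu, Hugo, Mae, Yara, Cara, Dana, Tariq, Fay, Jae, Jude, Ada, Rosa}, |A| = 13.
A ∩ B = {Cara}, so |A ∩ B| = 1.
A ∖ B = {Enzo, Xiu, Hugo, Mae, Yara, Dana, Tariq, Fay, Jae, Jude, Ada, Rosa}, so |A ∖ B| = 12.
|A ∩ B|/|A| = 1/13, so the statement is false.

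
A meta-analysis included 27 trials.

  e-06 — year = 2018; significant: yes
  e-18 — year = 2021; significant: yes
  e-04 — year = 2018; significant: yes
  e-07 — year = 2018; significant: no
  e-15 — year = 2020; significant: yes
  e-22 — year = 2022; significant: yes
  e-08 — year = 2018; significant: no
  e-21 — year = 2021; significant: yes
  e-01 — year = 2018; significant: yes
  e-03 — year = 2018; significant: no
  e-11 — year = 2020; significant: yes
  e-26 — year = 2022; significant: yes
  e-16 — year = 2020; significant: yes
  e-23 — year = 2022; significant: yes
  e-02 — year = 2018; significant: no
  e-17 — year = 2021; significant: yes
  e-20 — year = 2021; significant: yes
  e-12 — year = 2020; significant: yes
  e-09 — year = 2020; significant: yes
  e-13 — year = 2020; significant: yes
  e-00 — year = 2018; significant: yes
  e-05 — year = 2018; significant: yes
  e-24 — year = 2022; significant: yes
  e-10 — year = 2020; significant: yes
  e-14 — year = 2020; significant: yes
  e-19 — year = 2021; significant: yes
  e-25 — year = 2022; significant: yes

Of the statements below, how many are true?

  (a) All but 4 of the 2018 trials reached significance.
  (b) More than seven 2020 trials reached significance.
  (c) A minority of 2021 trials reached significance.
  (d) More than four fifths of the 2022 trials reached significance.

(a) 2018: |A| = 9, |A ∩ B| = 5; needs |A ∖ B| = 4 — true.
(b) 2020: |A| = 8, |A ∩ B| = 8; needs |A ∩ B| > 7 — true.
(c) 2021: |A| = 5, |A ∩ B| = 5; needs |A ∩ B| < |A ∖ B| — false.
(d) 2022: |A| = 5, |A ∩ B| = 5; needs |A ∩ B| / |A| > 4/5 — true.

3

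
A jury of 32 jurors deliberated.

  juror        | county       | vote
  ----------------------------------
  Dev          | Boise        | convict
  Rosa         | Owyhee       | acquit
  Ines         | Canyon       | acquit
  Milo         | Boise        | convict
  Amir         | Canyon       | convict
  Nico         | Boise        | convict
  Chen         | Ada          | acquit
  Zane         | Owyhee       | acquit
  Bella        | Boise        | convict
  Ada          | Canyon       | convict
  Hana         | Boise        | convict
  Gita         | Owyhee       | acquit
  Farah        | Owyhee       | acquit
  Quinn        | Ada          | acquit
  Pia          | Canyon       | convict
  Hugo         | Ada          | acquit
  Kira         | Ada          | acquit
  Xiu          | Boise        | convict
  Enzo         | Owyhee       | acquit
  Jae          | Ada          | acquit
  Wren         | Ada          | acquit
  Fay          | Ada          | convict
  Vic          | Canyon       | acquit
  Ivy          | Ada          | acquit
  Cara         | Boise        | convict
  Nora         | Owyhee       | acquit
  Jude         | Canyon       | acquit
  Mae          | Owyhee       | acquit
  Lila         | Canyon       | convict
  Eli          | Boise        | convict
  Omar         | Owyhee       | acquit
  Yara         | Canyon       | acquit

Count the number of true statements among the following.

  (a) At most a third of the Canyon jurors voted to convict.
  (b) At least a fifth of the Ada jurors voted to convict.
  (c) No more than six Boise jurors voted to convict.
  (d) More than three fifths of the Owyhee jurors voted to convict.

(a) Canyon: |A| = 8, |A ∩ B| = 4; needs |A ∩ B| / |A| ≤ 1/3 — false.
(b) Ada: |A| = 8, |A ∩ B| = 1; needs |A ∩ B| / |A| ≥ 1/5 — false.
(c) Boise: |A| = 8, |A ∩ B| = 8; needs |A ∩ B| ≤ 6 — false.
(d) Owyhee: |A| = 8, |A ∩ B| = 0; needs |A ∩ B| / |A| > 3/5 — false.

0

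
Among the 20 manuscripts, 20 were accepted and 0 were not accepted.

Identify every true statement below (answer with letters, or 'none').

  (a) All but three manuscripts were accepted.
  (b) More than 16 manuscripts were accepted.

|A| = 20, |A ∩ B| = 20, |A ∖ B| = 0.
(a) |A ∖ B| = 3: fails.
(b) |A ∩ B| > 16: holds.

(b)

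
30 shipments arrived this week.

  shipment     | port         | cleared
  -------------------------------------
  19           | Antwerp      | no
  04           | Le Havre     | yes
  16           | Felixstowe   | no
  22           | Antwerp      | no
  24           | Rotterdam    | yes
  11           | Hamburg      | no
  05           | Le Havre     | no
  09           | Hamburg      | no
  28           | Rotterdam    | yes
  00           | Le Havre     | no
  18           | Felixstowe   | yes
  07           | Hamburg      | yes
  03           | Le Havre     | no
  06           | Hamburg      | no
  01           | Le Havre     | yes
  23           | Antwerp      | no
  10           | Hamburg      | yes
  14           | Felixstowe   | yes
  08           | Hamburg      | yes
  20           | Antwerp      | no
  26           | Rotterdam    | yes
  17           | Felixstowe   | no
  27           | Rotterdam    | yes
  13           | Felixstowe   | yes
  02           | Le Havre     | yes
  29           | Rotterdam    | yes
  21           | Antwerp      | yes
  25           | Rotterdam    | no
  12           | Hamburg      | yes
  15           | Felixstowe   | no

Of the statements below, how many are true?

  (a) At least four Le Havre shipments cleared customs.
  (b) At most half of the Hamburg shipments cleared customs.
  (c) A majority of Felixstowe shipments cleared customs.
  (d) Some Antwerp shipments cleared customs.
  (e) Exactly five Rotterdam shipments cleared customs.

2

(a) Le Havre: |A| = 6, |A ∩ B| = 3; needs |A ∩ B| ≥ 4 — false.
(b) Hamburg: |A| = 7, |A ∩ B| = 4; needs |A ∩ B| ≤ |A ∖ B| — false.
(c) Felixstowe: |A| = 6, |A ∩ B| = 3; needs |A ∩ B| > |A ∖ B| — false.
(d) Antwerp: |A| = 5, |A ∩ B| = 1; needs A ∩ B ≠ ∅ (|A ∩ B| ≥ 1) — true.
(e) Rotterdam: |A| = 6, |A ∩ B| = 5; needs |A ∩ B| = 5 — true.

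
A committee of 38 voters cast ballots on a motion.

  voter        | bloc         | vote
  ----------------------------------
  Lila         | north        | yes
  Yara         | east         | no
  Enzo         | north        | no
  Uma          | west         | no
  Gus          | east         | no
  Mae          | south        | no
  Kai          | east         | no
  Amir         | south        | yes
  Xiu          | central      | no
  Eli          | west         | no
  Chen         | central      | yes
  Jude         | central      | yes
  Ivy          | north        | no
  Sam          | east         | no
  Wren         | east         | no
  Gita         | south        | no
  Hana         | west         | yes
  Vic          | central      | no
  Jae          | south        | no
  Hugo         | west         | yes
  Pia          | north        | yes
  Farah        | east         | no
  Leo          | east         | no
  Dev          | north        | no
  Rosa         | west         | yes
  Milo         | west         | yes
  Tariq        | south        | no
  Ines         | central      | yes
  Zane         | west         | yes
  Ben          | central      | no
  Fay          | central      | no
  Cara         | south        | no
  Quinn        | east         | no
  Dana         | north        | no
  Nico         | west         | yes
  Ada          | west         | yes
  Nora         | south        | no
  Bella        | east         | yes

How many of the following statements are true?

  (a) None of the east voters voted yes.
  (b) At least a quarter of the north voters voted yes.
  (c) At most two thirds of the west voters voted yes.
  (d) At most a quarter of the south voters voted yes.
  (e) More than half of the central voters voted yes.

2

(a) east: |A| = 9, |A ∩ B| = 1; needs A ∩ B = ∅ (|A ∩ B| = 0) — false.
(b) north: |A| = 6, |A ∩ B| = 2; needs |A ∩ B| / |A| ≥ 1/4 — true.
(c) west: |A| = 9, |A ∩ B| = 7; needs |A ∩ B| / |A| ≤ 2/3 — false.
(d) south: |A| = 7, |A ∩ B| = 1; needs |A ∩ B| / |A| ≤ 1/4 — true.
(e) central: |A| = 7, |A ∩ B| = 3; needs |A ∩ B| > |A ∖ B| — false.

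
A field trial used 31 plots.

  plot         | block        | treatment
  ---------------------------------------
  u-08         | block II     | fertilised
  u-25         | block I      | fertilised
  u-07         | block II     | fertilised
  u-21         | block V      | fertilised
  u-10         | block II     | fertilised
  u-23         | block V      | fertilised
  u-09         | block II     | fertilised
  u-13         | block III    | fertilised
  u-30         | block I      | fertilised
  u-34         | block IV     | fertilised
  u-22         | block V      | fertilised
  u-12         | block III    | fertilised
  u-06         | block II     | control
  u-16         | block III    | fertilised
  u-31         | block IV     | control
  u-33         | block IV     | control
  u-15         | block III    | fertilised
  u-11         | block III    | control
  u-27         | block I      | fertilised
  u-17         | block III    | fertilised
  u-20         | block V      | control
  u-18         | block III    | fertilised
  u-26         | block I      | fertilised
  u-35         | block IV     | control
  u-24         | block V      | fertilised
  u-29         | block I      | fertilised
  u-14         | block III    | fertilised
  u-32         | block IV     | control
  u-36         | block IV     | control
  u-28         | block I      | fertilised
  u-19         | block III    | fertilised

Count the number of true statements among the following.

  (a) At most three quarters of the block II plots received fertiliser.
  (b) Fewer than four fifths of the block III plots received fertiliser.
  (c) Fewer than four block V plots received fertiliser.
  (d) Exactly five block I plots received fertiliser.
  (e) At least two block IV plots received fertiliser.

(a) block II: |A| = 5, |A ∩ B| = 4; needs |A ∩ B| / |A| ≤ 3/4 — false.
(b) block III: |A| = 9, |A ∩ B| = 8; needs |A ∩ B| / |A| < 4/5 — false.
(c) block V: |A| = 5, |A ∩ B| = 4; needs |A ∩ B| < 4 — false.
(d) block I: |A| = 6, |A ∩ B| = 6; needs |A ∩ B| = 5 — false.
(e) block IV: |A| = 6, |A ∩ B| = 1; needs |A ∩ B| ≥ 2 — false.

0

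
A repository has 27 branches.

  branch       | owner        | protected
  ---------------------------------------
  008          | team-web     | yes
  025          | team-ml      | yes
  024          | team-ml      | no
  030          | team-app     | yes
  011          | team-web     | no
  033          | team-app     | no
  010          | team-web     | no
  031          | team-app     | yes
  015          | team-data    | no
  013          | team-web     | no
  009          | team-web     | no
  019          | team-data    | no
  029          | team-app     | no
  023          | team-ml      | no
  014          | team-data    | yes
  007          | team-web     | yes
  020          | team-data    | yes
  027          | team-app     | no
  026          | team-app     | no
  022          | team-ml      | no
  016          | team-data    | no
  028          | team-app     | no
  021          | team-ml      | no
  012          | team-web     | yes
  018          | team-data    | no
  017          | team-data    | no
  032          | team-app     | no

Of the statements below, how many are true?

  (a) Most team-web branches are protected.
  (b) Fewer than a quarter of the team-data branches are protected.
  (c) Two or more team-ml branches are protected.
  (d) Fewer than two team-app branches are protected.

0

(a) team-web: |A| = 7, |A ∩ B| = 3; needs |A ∩ B| > |A ∖ B| — false.
(b) team-data: |A| = 7, |A ∩ B| = 2; needs |A ∩ B| / |A| < 1/4 — false.
(c) team-ml: |A| = 5, |A ∩ B| = 1; needs |A ∩ B| ≥ 2 — false.
(d) team-app: |A| = 8, |A ∩ B| = 2; needs |A ∩ B| < 2 — false.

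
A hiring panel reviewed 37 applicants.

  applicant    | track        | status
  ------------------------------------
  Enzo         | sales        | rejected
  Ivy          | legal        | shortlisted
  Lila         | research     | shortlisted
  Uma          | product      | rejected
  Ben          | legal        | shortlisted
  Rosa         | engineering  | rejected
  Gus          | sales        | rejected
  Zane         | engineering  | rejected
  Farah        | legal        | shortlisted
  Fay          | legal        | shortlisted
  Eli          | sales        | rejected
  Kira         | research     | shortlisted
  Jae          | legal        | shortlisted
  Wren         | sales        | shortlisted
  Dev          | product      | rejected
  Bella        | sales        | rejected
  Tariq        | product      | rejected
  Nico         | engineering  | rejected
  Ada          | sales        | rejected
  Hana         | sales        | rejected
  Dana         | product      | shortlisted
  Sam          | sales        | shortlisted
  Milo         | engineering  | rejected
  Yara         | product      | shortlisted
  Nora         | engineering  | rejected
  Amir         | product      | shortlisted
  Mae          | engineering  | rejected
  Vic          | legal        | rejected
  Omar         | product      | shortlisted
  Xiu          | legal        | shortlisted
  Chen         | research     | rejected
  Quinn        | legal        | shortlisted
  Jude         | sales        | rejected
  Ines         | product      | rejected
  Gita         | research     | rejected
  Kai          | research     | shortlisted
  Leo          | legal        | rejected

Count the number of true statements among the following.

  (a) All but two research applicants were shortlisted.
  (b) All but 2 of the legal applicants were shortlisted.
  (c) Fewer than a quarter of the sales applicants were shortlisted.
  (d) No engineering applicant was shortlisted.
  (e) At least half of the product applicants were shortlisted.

(a) research: |A| = 5, |A ∩ B| = 3; needs |A ∖ B| = 2 — true.
(b) legal: |A| = 9, |A ∩ B| = 7; needs |A ∖ B| = 2 — true.
(c) sales: |A| = 9, |A ∩ B| = 2; needs |A ∩ B| / |A| < 1/4 — true.
(d) engineering: |A| = 6, |A ∩ B| = 0; needs A ∩ B = ∅ (|A ∩ B| = 0) — true.
(e) product: |A| = 8, |A ∩ B| = 4; needs |A ∩ B| ≥ |A ∖ B| — true.

5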